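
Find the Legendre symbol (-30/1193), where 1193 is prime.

Euler's criterion: (-30/1193) ≡ 1163^596 (mod 1193).
1163^2 ≡ 900 (mod 1193)
1163^4 ≡ 1146 (mod 1193)
1163^8 ≡ 1016 (mod 1193)
1163^16 ≡ 311 (mod 1193)
1163^32 ≡ 88 (mod 1193)
1163^64 ≡ 586 (mod 1193)
1163^128 ≡ 1005 (mod 1193)
1163^256 ≡ 747 (mod 1193)
1163^512 ≡ 878 (mod 1193)
1163^596 = 1163^(512+64+16+4) ≡ 1 (mod 1193).
Result is 1, so (-30/1193) = 1.

1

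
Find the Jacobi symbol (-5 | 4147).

First reduce: -5 ≡ 4142 (mod 4147).
Pull out 2: since 4147 ≡ 3 (mod 8), (2/4147) = -1.
Reciprocity: 2071 ≡ 3 and 4147 ≡ 3 (mod 4), so (2071/4147) = −(4147/2071).
Reduce top mod 2071: now compute (5/2071).
Reciprocity: 5 ≡ 1 and 2071 ≡ 3 (mod 4), so (5/2071) = +(2071/5).
Reduce top mod 5: now compute (1/5).
Reached (1/5) = 1. Collecting the sign flips along the way, the symbol is +1.

1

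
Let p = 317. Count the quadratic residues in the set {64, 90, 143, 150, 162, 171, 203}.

3

(64/317) = +1 → QR.
(90/317) = +1 → QR.
(143/317) = -1 → non-residue.
(150/317) = +1 → QR.
(162/317) = -1 → non-residue.
(171/317) = -1 → non-residue.
(203/317) = -1 → non-residue.
Total quadratic residues among the 7: 3.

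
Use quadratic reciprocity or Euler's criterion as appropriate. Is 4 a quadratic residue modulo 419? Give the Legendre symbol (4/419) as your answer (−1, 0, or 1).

Pull out 2^2: since 419 ≡ 3 (mod 8), (2/419) = -1, so (2/419)^2 = +1.
Reached (1/419) = 1. Collecting the sign flips along the way, the symbol is +1.

1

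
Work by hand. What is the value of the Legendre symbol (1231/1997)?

1

Reciprocity: 1231 ≡ 3 and 1997 ≡ 1 (mod 4), so (1231/1997) = +(1997/1231).
Reduce top mod 1231: now compute (766/1231).
Pull out 2: since 1231 ≡ 7 (mod 8), (2/1231) = +1.
Reciprocity: 383 ≡ 3 and 1231 ≡ 3 (mod 4), so (383/1231) = −(1231/383).
Reduce top mod 383: now compute (82/383).
Pull out 2: since 383 ≡ 7 (mod 8), (2/383) = +1.
Reciprocity: 41 ≡ 1 and 383 ≡ 3 (mod 4), so (41/383) = +(383/41).
Reduce top mod 41: now compute (14/41).
Pull out 2: since 41 ≡ 1 (mod 8), (2/41) = +1.
Reciprocity: 7 ≡ 3 and 41 ≡ 1 (mod 4), so (7/41) = +(41/7).
Reduce top mod 7: now compute (6/7).
Pull out 2: since 7 ≡ 7 (mod 8), (2/7) = +1.
Reciprocity: 3 ≡ 3 and 7 ≡ 3 (mod 4), so (3/7) = −(7/3).
Reduce top mod 3: now compute (1/3).
Reached (1/3) = 1. Collecting the sign flips along the way, the symbol is +1.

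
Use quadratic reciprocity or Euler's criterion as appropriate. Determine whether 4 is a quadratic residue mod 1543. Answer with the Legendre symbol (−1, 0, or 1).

1

Pull out 2^2: since 1543 ≡ 7 (mod 8), (2/1543) = +1, so (2/1543)^2 = +1.
Reached (1/1543) = 1. Collecting the sign flips along the way, the symbol is +1.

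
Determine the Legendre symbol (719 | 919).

Reciprocity: 719 ≡ 3 and 919 ≡ 3 (mod 4), so (719/919) = −(919/719).
Reduce top mod 719: now compute (200/719).
Pull out 2^3: since 719 ≡ 7 (mod 8), (2/719) = +1, so (2/719)^3 = +1.
Reciprocity: 25 ≡ 1 and 719 ≡ 3 (mod 4), so (25/719) = +(719/25).
Reduce top mod 25: now compute (19/25).
Reciprocity: 19 ≡ 3 and 25 ≡ 1 (mod 4), so (19/25) = +(25/19).
Reduce top mod 19: now compute (6/19).
Pull out 2: since 19 ≡ 3 (mod 8), (2/19) = -1.
Reciprocity: 3 ≡ 3 and 19 ≡ 3 (mod 4), so (3/19) = −(19/3).
Reduce top mod 3: now compute (1/3).
Reached (1/3) = 1. Collecting the sign flips along the way, the symbol is -1.

-1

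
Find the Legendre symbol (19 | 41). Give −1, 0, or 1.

Euler's criterion: (19/41) ≡ 19^20 (mod 41).
19^2 ≡ 33 (mod 41)
19^4 ≡ 23 (mod 41)
19^8 ≡ 37 (mod 41)
19^16 ≡ 16 (mod 41)
19^20 = 19^(16+4) ≡ 40 (mod 41).
Result is 40 ≡ −1, so (19/41) = −1.

-1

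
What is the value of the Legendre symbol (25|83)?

Euler's criterion: (25/83) ≡ 25^41 (mod 83).
25^2 ≡ 44 (mod 83)
25^4 ≡ 27 (mod 83)
25^8 ≡ 65 (mod 83)
25^16 ≡ 75 (mod 83)
25^32 ≡ 64 (mod 83)
25^41 = 25^(32+8+1) ≡ 1 (mod 83).
Result is 1, so (25/83) = 1.

1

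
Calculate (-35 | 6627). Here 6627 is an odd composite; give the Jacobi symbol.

First reduce: -35 ≡ 6592 (mod 6627).
Pull out 2^6: since 6627 ≡ 3 (mod 8), (2/6627) = -1, so (2/6627)^6 = +1.
Reciprocity: 103 ≡ 3 and 6627 ≡ 3 (mod 4), so (103/6627) = −(6627/103).
Reduce top mod 103: now compute (35/103).
Reciprocity: 35 ≡ 3 and 103 ≡ 3 (mod 4), so (35/103) = −(103/35).
Reduce top mod 35: now compute (33/35).
Reciprocity: 33 ≡ 1 and 35 ≡ 3 (mod 4), so (33/35) = +(35/33).
Reduce top mod 33: now compute (2/33).
Pull out 2: since 33 ≡ 1 (mod 8), (2/33) = +1.
Reached (1/33) = 1. Collecting the sign flips along the way, the symbol is +1.

1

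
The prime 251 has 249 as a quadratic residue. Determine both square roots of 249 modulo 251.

91, 160

Since 251 ≡ 3 (mod 4), a square root of 249 is 249^((251+1)/4) = 249^63 mod 251.
Repeated squaring: 249^2≡4, 249^4≡16, 249^8≡5, 249^16≡25, 249^32≡123 (mod 251).
249^63 = 249^(32+16+8+4+2+1) ≡ 91 (mod 251).
Check: 91² = 8281 ≡ 249 (mod 251). The two roots are 91 and 160.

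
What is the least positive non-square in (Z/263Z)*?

5

(2/263) = +1, so 2 is a residue.
(3/263) = +1, so 3 is a residue.
(4/263) = +1, so 4 is a residue.
(5/263) = −1, so 5 is the smallest positive non-residue mod 263.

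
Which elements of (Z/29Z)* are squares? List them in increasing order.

Square k = 1,…,14 (k and 29−k give the same square):
1²=1, 2²=4, 3²=9, 4²=16, 5²=25, 6²≡7, 7²≡20, 8²≡6, 9²≡23, 10²≡13, 11²≡5, 12²≡28, 13²≡24, 14²≡22 (mod 29).
So the quadratic residues mod 29 are {1, 4, 5, 6, 7, 9, 13, 16, 20, 22, 23, 24, 25, 28}.

1 4 5 6 7 9 13 16 20 22 23 24 25 28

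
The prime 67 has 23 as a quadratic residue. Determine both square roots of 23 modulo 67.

31, 36

Since 67 ≡ 3 (mod 4), a square root of 23 is 23^((67+1)/4) = 23^17 mod 67.
Repeated squaring: 23^2≡60, 23^4≡49, 23^8≡56, 23^16≡54 (mod 67).
23^17 = 23^(16+1) ≡ 36 (mod 67).
Check: 36² = 1296 ≡ 23 (mod 67). The two roots are 31 and 36.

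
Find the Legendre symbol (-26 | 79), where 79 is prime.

Euler's criterion: (-26/79) ≡ 53^39 (mod 79).
53^2 ≡ 44 (mod 79)
53^4 ≡ 40 (mod 79)
53^8 ≡ 20 (mod 79)
53^16 ≡ 5 (mod 79)
53^32 ≡ 25 (mod 79)
53^39 = 53^(32+4+2+1) ≡ 78 (mod 79).
Result is 78 ≡ −1, so (-26/79) = −1.

-1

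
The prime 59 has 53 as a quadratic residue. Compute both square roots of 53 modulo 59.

17, 42

Since 59 ≡ 3 (mod 4), a square root of 53 is 53^((59+1)/4) = 53^15 mod 59.
Repeated squaring: 53^2≡36, 53^4≡57, 53^8≡4 (mod 59).
53^15 = 53^(8+4+2+1) ≡ 17 (mod 59).
Check: 17² = 289 ≡ 53 (mod 59). The two roots are 17 and 42.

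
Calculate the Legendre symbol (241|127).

-1

First reduce: 241 ≡ 114 (mod 127).
Pull out 2: since 127 ≡ 7 (mod 8), (2/127) = +1.
Reciprocity: 57 ≡ 1 and 127 ≡ 3 (mod 4), so (57/127) = +(127/57).
Reduce top mod 57: now compute (13/57).
Reciprocity: 13 ≡ 1 and 57 ≡ 1 (mod 4), so (13/57) = +(57/13).
Reduce top mod 13: now compute (5/13).
Reciprocity: 5 ≡ 1 and 13 ≡ 1 (mod 4), so (5/13) = +(13/5).
Reduce top mod 5: now compute (3/5).
Reciprocity: 3 ≡ 3 and 5 ≡ 1 (mod 4), so (3/5) = +(5/3).
Reduce top mod 3: now compute (2/3).
Pull out 2: since 3 ≡ 3 (mod 8), (2/3) = -1.
Reached (1/3) = 1. Collecting the sign flips along the way, the symbol is -1.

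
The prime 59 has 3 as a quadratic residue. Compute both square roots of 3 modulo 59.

Since 59 ≡ 3 (mod 4), a square root of 3 is 3^((59+1)/4) = 3^15 mod 59.
Repeated squaring: 3^2≡9, 3^4≡22, 3^8≡12 (mod 59).
3^15 = 3^(8+4+2+1) ≡ 48 (mod 59).
Check: 48² = 2304 ≡ 3 (mod 59). The two roots are 11 and 48.

11, 48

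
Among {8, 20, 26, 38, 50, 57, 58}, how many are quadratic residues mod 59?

(8/59) = -1 → non-residue.
(20/59) = +1 → QR.
(26/59) = +1 → QR.
(38/59) = -1 → non-residue.
(50/59) = -1 → non-residue.
(57/59) = +1 → QR.
(58/59) = -1 → non-residue.
Total quadratic residues among the 7: 3.

3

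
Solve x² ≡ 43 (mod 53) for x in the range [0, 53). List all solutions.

53 ≡ 1 (mod 4), so we find a root by search.
Trying successive values, 19² = 361 ≡ 43 (mod 53). The other root is 53 − 19 = 34.

19, 34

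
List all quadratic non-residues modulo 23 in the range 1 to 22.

5,7,10,11,14,15,17,19,20,21,22

Square k = 1,…,11 (k and 23−k give the same square):
1²=1, 2²=4, 3²=9, 4²=16, 5²≡2, 6²≡13, 7²≡3, 8²≡18, 9²≡12, 10²≡8, 11²≡6 (mod 23).
The residues are {1, 2, 3, 4, 6, 8, 9, 12, 13, 16, 18}; the non-residues are the remaining 11 nonzero classes.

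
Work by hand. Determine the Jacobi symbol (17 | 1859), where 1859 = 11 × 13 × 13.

Reciprocity: 17 ≡ 1 and 1859 ≡ 3 (mod 4), so (17/1859) = +(1859/17).
Reduce top mod 17: now compute (6/17).
Pull out 2: since 17 ≡ 1 (mod 8), (2/17) = +1.
Reciprocity: 3 ≡ 3 and 17 ≡ 1 (mod 4), so (3/17) = +(17/3).
Reduce top mod 3: now compute (2/3).
Pull out 2: since 3 ≡ 3 (mod 8), (2/3) = -1.
Reached (1/3) = 1. Collecting the sign flips along the way, the symbol is -1.

-1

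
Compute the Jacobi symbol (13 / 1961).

-1

Reciprocity: 13 ≡ 1 and 1961 ≡ 1 (mod 4), so (13/1961) = +(1961/13).
Reduce top mod 13: now compute (11/13).
Reciprocity: 11 ≡ 3 and 13 ≡ 1 (mod 4), so (11/13) = +(13/11).
Reduce top mod 11: now compute (2/11).
Pull out 2: since 11 ≡ 3 (mod 8), (2/11) = -1.
Reached (1/11) = 1. Collecting the sign flips along the way, the symbol is -1.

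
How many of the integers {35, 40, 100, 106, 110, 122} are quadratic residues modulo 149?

3

(35/149) = +1 → QR.
(40/149) = -1 → non-residue.
(100/149) = +1 → QR.
(106/149) = -1 → non-residue.
(110/149) = +1 → QR.
(122/149) = -1 → non-residue.
Total quadratic residues among the 6: 3.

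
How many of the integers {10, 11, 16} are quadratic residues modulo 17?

(10/17) = -1 → non-residue.
(11/17) = -1 → non-residue.
(16/17) = +1 → QR.
Total quadratic residues among the 3: 1.

1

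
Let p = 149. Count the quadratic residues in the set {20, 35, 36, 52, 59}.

(20/149) = +1 → QR.
(35/149) = +1 → QR.
(36/149) = +1 → QR.
(52/149) = -1 → non-residue.
(59/149) = -1 → non-residue.
Total quadratic residues among the 5: 3.

3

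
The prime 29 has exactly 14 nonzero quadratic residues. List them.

Square k = 1,…,14 (k and 29−k give the same square):
1²=1, 2²=4, 3²=9, 4²=16, 5²=25, 6²≡7, 7²≡20, 8²≡6, 9²≡23, 10²≡13, 11²≡5, 12²≡28, 13²≡24, 14²≡22 (mod 29).
So the quadratic residues mod 29 are {1, 4, 5, 6, 7, 9, 13, 16, 20, 22, 23, 24, 25, 28}.

1 4 5 6 7 9 13 16 20 22 23 24 25 28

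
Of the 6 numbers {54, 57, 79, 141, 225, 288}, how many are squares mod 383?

(54/383) = +1 → QR.
(57/383) = +1 → QR.
(79/383) = -1 → non-residue.
(141/383) = -1 → non-residue.
(225/383) = +1 → QR.
(288/383) = +1 → QR.
Total quadratic residues among the 6: 4.

4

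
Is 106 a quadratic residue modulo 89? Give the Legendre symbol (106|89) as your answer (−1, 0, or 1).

First reduce: 106 ≡ 17 (mod 89).
Reciprocity: 17 ≡ 1 and 89 ≡ 1 (mod 4), so (17/89) = +(89/17).
Reduce top mod 17: now compute (4/17).
Pull out 2^2: since 17 ≡ 1 (mod 8), (2/17) = +1, so (2/17)^2 = +1.
Reached (1/17) = 1. Collecting the sign flips along the way, the symbol is +1.

1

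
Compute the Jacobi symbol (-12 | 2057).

-1

First reduce: -12 ≡ 2045 (mod 2057).
Reciprocity: 2045 ≡ 1 and 2057 ≡ 1 (mod 4), so (2045/2057) = +(2057/2045).
Reduce top mod 2045: now compute (12/2045).
Pull out 2^2: since 2045 ≡ 5 (mod 8), (2/2045) = -1, so (2/2045)^2 = +1.
Reciprocity: 3 ≡ 3 and 2045 ≡ 1 (mod 4), so (3/2045) = +(2045/3).
Reduce top mod 3: now compute (2/3).
Pull out 2: since 3 ≡ 3 (mod 8), (2/3) = -1.
Reached (1/3) = 1. Collecting the sign flips along the way, the symbol is -1.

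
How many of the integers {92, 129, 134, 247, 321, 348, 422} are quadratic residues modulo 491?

4

(92/491) = -1 → non-residue.
(129/491) = +1 → QR.
(134/491) = +1 → QR.
(247/491) = -1 → non-residue.
(321/491) = +1 → QR.
(348/491) = -1 → non-residue.
(422/491) = +1 → QR.
Total quadratic residues among the 7: 4.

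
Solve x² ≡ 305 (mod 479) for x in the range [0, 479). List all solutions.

28, 451

Since 479 ≡ 3 (mod 4), a square root of 305 is 305^((479+1)/4) = 305^120 mod 479.
Repeated squaring: 305^2≡99, 305^4≡221, 305^8≡462, 305^16≡289, 305^32≡175, 305^64≡448 (mod 479).
305^120 = 305^(64+32+16+8) ≡ 28 (mod 479).
Check: 28² = 784 ≡ 305 (mod 479). The two roots are 28 and 451.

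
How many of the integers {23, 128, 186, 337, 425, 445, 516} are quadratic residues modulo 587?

2

(23/587) = -1 → non-residue.
(128/587) = -1 → non-residue.
(186/587) = -1 → non-residue.
(337/587) = -1 → non-residue.
(425/587) = +1 → QR.
(445/587) = -1 → non-residue.
(516/587) = +1 → QR.
Total quadratic residues among the 7: 2.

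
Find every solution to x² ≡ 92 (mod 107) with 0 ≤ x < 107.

Since 107 ≡ 3 (mod 4), a square root of 92 is 92^((107+1)/4) = 92^27 mod 107.
Repeated squaring: 92^2≡11, 92^4≡14, 92^8≡89, 92^16≡3 (mod 107).
92^27 = 92^(16+8+2+1) ≡ 29 (mod 107).
Check: 29² = 841 ≡ 92 (mod 107). The two roots are 29 and 78.

29, 78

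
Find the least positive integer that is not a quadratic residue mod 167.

5

(2/167) = +1, so 2 is a residue.
(3/167) = +1, so 3 is a residue.
(4/167) = +1, so 4 is a residue.
(5/167) = −1, so 5 is the smallest positive non-residue mod 167.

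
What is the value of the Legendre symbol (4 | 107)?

Euler's criterion: (4/107) ≡ 4^53 (mod 107).
4^2 ≡ 16 (mod 107)
4^4 ≡ 42 (mod 107)
4^8 ≡ 52 (mod 107)
4^16 ≡ 29 (mod 107)
4^32 ≡ 92 (mod 107)
4^53 = 4^(32+16+4+1) ≡ 1 (mod 107).
Result is 1, so (4/107) = 1.

1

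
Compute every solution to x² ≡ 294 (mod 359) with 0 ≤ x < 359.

Since 359 ≡ 3 (mod 4), a square root of 294 is 294^((359+1)/4) = 294^90 mod 359.
Repeated squaring: 294^2≡276, 294^4≡68, 294^8≡316, 294^16≡54, 294^32≡44, 294^64≡141 (mod 359).
294^90 = 294^(64+16+8+2) ≡ 220 (mod 359).
Check: 220² = 48400 ≡ 294 (mod 359). The two roots are 139 and 220.

139, 220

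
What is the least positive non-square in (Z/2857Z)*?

(2/2857) = +1, so 2 is a residue.
(3/2857) = +1, so 3 is a residue.
(4/2857) = +1, so 4 is a residue.
(5/2857) = −1, so 5 is the smallest positive non-residue mod 2857.

5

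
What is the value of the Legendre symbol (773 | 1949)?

1

Reciprocity: 773 ≡ 1 and 1949 ≡ 1 (mod 4), so (773/1949) = +(1949/773).
Reduce top mod 773: now compute (403/773).
Reciprocity: 403 ≡ 3 and 773 ≡ 1 (mod 4), so (403/773) = +(773/403).
Reduce top mod 403: now compute (370/403).
Pull out 2: since 403 ≡ 3 (mod 8), (2/403) = -1.
Reciprocity: 185 ≡ 1 and 403 ≡ 3 (mod 4), so (185/403) = +(403/185).
Reduce top mod 185: now compute (33/185).
Reciprocity: 33 ≡ 1 and 185 ≡ 1 (mod 4), so (33/185) = +(185/33).
Reduce top mod 33: now compute (20/33).
Pull out 2^2: since 33 ≡ 1 (mod 8), (2/33) = +1, so (2/33)^2 = +1.
Reciprocity: 5 ≡ 1 and 33 ≡ 1 (mod 4), so (5/33) = +(33/5).
Reduce top mod 5: now compute (3/5).
Reciprocity: 3 ≡ 3 and 5 ≡ 1 (mod 4), so (3/5) = +(5/3).
Reduce top mod 3: now compute (2/3).
Pull out 2: since 3 ≡ 3 (mod 8), (2/3) = -1.
Reached (1/3) = 1. Collecting the sign flips along the way, the symbol is +1.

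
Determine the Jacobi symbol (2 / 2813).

-1

Pull out 2: since 2813 ≡ 5 (mod 8), (2/2813) = -1.
Reached (1/2813) = 1. Collecting the sign flips along the way, the symbol is -1.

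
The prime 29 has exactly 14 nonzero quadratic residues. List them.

1 4 5 6 7 9 13 16 20 22 23 24 25 28

Square k = 1,…,14 (k and 29−k give the same square):
1²=1, 2²=4, 3²=9, 4²=16, 5²=25, 6²≡7, 7²≡20, 8²≡6, 9²≡23, 10²≡13, 11²≡5, 12²≡28, 13²≡24, 14²≡22 (mod 29).
So the quadratic residues mod 29 are {1, 4, 5, 6, 7, 9, 13, 16, 20, 22, 23, 24, 25, 28}.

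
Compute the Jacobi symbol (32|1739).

Pull out 2^5: since 1739 ≡ 3 (mod 8), (2/1739) = -1, so (2/1739)^5 = -1.
Reached (1/1739) = 1. Collecting the sign flips along the way, the symbol is -1.

-1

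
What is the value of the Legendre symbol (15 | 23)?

Reciprocity: 15 ≡ 3 and 23 ≡ 3 (mod 4), so (15/23) = −(23/15).
Reduce top mod 15: now compute (8/15).
Pull out 2^3: since 15 ≡ 7 (mod 8), (2/15) = +1, so (2/15)^3 = +1.
Reached (1/15) = 1. Collecting the sign flips along the way, the symbol is -1.

-1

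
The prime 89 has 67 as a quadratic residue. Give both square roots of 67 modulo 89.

44, 45

89 ≡ 1 (mod 4), so we find a root by search.
Trying successive values, 44² = 1936 ≡ 67 (mod 89). The other root is 89 − 44 = 45.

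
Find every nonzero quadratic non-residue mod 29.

Square k = 1,…,14 (k and 29−k give the same square):
1²=1, 2²=4, 3²=9, 4²=16, 5²=25, 6²≡7, 7²≡20, 8²≡6, 9²≡23, 10²≡13, 11²≡5, 12²≡28, 13²≡24, 14²≡22 (mod 29).
The residues are {1, 4, 5, 6, 7, 9, 13, 16, 20, 22, 23, 24, 25, 28}; the non-residues are the remaining 14 nonzero classes.

2,3,8,10,11,12,14,15,17,18,19,21,26,27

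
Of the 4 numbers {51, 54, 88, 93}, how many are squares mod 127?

(51/127) = -1 → non-residue.
(54/127) = -1 → non-residue.
(88/127) = +1 → QR.
(93/127) = -1 → non-residue.
Total quadratic residues among the 4: 1.

1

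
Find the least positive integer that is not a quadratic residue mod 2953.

(2/2953) = +1, so 2 is a residue.
(3/2953) = +1, so 3 is a residue.
(4/2953) = +1, so 4 is a residue.
(5/2953) = −1, so 5 is the smallest positive non-residue mod 2953.

5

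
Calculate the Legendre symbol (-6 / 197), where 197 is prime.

1

Euler's criterion: (-6/197) ≡ 191^98 (mod 197).
191^2 ≡ 36 (mod 197)
191^4 ≡ 114 (mod 197)
191^8 ≡ 191 (mod 197)
191^16 ≡ 36 (mod 197)
191^32 ≡ 114 (mod 197)
191^64 ≡ 191 (mod 197)
191^98 = 191^(64+32+2) ≡ 1 (mod 197).
Result is 1, so (-6/197) = 1.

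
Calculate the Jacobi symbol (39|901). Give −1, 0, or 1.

1

Reciprocity: 39 ≡ 3 and 901 ≡ 1 (mod 4), so (39/901) = +(901/39).
Reduce top mod 39: now compute (4/39).
Pull out 2^2: since 39 ≡ 7 (mod 8), (2/39) = +1, so (2/39)^2 = +1.
Reached (1/39) = 1. Collecting the sign flips along the way, the symbol is +1.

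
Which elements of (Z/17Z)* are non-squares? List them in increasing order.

Square k = 1,…,8 (k and 17−k give the same square):
1²=1, 2²=4, 3²=9, 4²=16, 5²≡8, 6²≡2, 7²≡15, 8²≡13 (mod 17).
The residues are {1, 2, 4, 8, 9, 13, 15, 16}; the non-residues are the remaining 8 nonzero classes.

3 5 6 7 10 11 12 14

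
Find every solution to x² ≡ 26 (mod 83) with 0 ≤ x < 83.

21, 62

Since 83 ≡ 3 (mod 4), a square root of 26 is 26^((83+1)/4) = 26^21 mod 83.
Repeated squaring: 26^2≡12, 26^4≡61, 26^8≡69, 26^16≡30 (mod 83).
26^21 = 26^(16+4+1) ≡ 21 (mod 83).
Check: 21² = 441 ≡ 26 (mod 83). The two roots are 21 and 62.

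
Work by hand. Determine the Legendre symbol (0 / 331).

Top reduces to 0: gcd > 1, so the symbol is 0.

0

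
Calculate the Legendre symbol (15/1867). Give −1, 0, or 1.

1

Reciprocity: 15 ≡ 3 and 1867 ≡ 3 (mod 4), so (15/1867) = −(1867/15).
Reduce top mod 15: now compute (7/15).
Reciprocity: 7 ≡ 3 and 15 ≡ 3 (mod 4), so (7/15) = −(15/7).
Reduce top mod 7: now compute (1/7).
Reached (1/7) = 1. Collecting the sign flips along the way, the symbol is +1.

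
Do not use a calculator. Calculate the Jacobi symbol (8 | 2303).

1

Pull out 2^3: since 2303 ≡ 7 (mod 8), (2/2303) = +1, so (2/2303)^3 = +1.
Reached (1/2303) = 1. Collecting the sign flips along the way, the symbol is +1.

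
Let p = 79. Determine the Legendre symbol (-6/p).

Euler's criterion: (-6/79) ≡ 73^39 (mod 79).
73^2 ≡ 36 (mod 79)
73^4 ≡ 32 (mod 79)
73^8 ≡ 76 (mod 79)
73^16 ≡ 9 (mod 79)
73^32 ≡ 2 (mod 79)
73^39 = 73^(32+4+2+1) ≡ 1 (mod 79).
Result is 1, so (-6/79) = 1.

1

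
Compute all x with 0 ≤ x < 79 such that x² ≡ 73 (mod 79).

28, 51

Since 79 ≡ 3 (mod 4), a square root of 73 is 73^((79+1)/4) = 73^20 mod 79.
Repeated squaring: 73^2≡36, 73^4≡32, 73^8≡76, 73^16≡9 (mod 79).
73^20 = 73^(16+4) ≡ 51 (mod 79).
Check: 51² = 2601 ≡ 73 (mod 79). The two roots are 28 and 51.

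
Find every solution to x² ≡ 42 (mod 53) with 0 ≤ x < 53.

53 ≡ 1 (mod 4), so we find a root by search.
Trying successive values, 25² = 625 ≡ 42 (mod 53). The other root is 53 − 25 = 28.

25, 28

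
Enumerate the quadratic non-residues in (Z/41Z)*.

Square k = 1,…,20 (k and 41−k give the same square):
1²=1, 2²=4, 3²=9, 4²=16, 5²=25, 6²=36, 7²≡8, 8²≡23, 9²≡40, 10²≡18, 11²≡39, 12²≡21, 13²≡5, 14²≡32, 15²≡20, 16²≡10, 17²≡2, 18²≡37, 19²≡33, 20²≡31 (mod 41).
The residues are {1, 2, 4, 5, 8, 9, 10, 16, 18, 20, 21, 23, 25, 31, 32, 33, 36, 37, 39, 40}; the non-residues are the remaining 20 nonzero classes.

3,6,7,11,12,13,14,15,17,19,22,24,26,27,28,29,30,34,35,38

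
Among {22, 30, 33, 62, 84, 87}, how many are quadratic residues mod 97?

(22/97) = +1 → QR.
(30/97) = -1 → non-residue.
(33/97) = +1 → QR.
(62/97) = +1 → QR.
(84/97) = -1 → non-residue.
(87/97) = -1 → non-residue.
Total quadratic residues among the 6: 3.

3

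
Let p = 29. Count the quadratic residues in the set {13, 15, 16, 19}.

2

(13/29) = +1 → QR.
(15/29) = -1 → non-residue.
(16/29) = +1 → QR.
(19/29) = -1 → non-residue.
Total quadratic residues among the 4: 2.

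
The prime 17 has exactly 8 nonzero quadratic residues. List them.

1 2 4 8 9 13 15 16

Square k = 1,…,8 (k and 17−k give the same square):
1²=1, 2²=4, 3²=9, 4²=16, 5²≡8, 6²≡2, 7²≡15, 8²≡13 (mod 17).
So the quadratic residues mod 17 are {1, 2, 4, 8, 9, 13, 15, 16}.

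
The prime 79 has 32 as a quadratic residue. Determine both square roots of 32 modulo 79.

Since 79 ≡ 3 (mod 4), a square root of 32 is 32^((79+1)/4) = 32^20 mod 79.
Repeated squaring: 32^2≡76, 32^4≡9, 32^8≡2, 32^16≡4 (mod 79).
32^20 = 32^(16+4) ≡ 36 (mod 79).
Check: 36² = 1296 ≡ 32 (mod 79). The two roots are 36 and 43.

36, 43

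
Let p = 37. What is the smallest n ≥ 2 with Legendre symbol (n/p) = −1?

2

(2/37) = −1, so 2 is the smallest positive non-residue mod 37.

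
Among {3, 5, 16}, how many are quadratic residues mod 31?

(3/31) = -1 → non-residue.
(5/31) = +1 → QR.
(16/31) = +1 → QR.
Total quadratic residues among the 3: 2.

2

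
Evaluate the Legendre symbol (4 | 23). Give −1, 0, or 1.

Euler's criterion: (4/23) ≡ 4^11 (mod 23).
4^2 ≡ 16 (mod 23)
4^4 ≡ 3 (mod 23)
4^8 ≡ 9 (mod 23)
4^11 = 4^(8+2+1) ≡ 1 (mod 23).
Result is 1, so (4/23) = 1.

1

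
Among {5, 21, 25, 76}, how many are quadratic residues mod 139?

2

(5/139) = +1 → QR.
(21/139) = -1 → non-residue.
(25/139) = +1 → QR.
(76/139) = -1 → non-residue.
Total quadratic residues among the 4: 2.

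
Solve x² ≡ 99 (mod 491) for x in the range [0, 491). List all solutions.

157, 334

Since 491 ≡ 3 (mod 4), a square root of 99 is 99^((491+1)/4) = 99^123 mod 491.
Repeated squaring: 99^2≡472, 99^4≡361, 99^8≡206, 99^16≡210, 99^32≡401, 99^64≡244 (mod 491).
99^123 = 99^(64+32+16+8+2+1) ≡ 334 (mod 491).
Check: 334² = 111556 ≡ 99 (mod 491). The two roots are 157 and 334.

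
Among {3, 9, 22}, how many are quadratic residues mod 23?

(3/23) = +1 → QR.
(9/23) = +1 → QR.
(22/23) = -1 → non-residue.
Total quadratic residues among the 3: 2.

2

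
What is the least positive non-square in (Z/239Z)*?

7

(2/239) = +1, so 2 is a residue.
(3/239) = +1, so 3 is a residue.
(4/239) = +1, so 4 is a residue.
(5/239) = +1, so 5 is a residue.
(6/239) = +1, so 6 is a residue.
(7/239) = −1, so 7 is the smallest positive non-residue mod 239.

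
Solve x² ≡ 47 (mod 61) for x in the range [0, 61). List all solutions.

61 ≡ 1 (mod 4), so we find a root by search.
Trying successive values, 13² = 169 ≡ 47 (mod 61). The other root is 61 − 13 = 48.

13, 48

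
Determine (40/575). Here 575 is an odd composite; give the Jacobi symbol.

Pull out 2^3: since 575 ≡ 7 (mod 8), (2/575) = +1, so (2/575)^3 = +1.
Reciprocity: 5 ≡ 1 and 575 ≡ 3 (mod 4), so (5/575) = +(575/5).
Reduce top mod 5: now compute (0/5).
Top reduces to 0: gcd > 1, so the symbol is 0.

0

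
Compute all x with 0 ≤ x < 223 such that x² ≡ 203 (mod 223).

42, 181

Since 223 ≡ 3 (mod 4), a square root of 203 is 203^((223+1)/4) = 203^56 mod 223.
Repeated squaring: 203^2≡177, 203^4≡109, 203^8≡62, 203^16≡53, 203^32≡133 (mod 223).
203^56 = 203^(32+16+8) ≡ 181 (mod 223).
Check: 181² = 32761 ≡ 203 (mod 223). The two roots are 42 and 181.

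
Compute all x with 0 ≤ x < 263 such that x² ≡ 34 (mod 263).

Since 263 ≡ 3 (mod 4), a square root of 34 is 34^((263+1)/4) = 34^66 mod 263.
Repeated squaring: 34^2≡104, 34^4≡33, 34^8≡37, 34^16≡54, 34^32≡23, 34^64≡3 (mod 263).
34^66 = 34^(64+2) ≡ 49 (mod 263).
Check: 49² = 2401 ≡ 34 (mod 263). The two roots are 49 and 214.

49, 214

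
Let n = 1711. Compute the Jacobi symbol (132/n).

-1

Pull out 2^2: since 1711 ≡ 7 (mod 8), (2/1711) = +1, so (2/1711)^2 = +1.
Reciprocity: 33 ≡ 1 and 1711 ≡ 3 (mod 4), so (33/1711) = +(1711/33).
Reduce top mod 33: now compute (28/33).
Pull out 2^2: since 33 ≡ 1 (mod 8), (2/33) = +1, so (2/33)^2 = +1.
Reciprocity: 7 ≡ 3 and 33 ≡ 1 (mod 4), so (7/33) = +(33/7).
Reduce top mod 7: now compute (5/7).
Reciprocity: 5 ≡ 1 and 7 ≡ 3 (mod 4), so (5/7) = +(7/5).
Reduce top mod 5: now compute (2/5).
Pull out 2: since 5 ≡ 5 (mod 8), (2/5) = -1.
Reached (1/5) = 1. Collecting the sign flips along the way, the symbol is -1.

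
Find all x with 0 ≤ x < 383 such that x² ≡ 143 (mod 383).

Since 383 ≡ 3 (mod 4), a square root of 143 is 143^((383+1)/4) = 143^96 mod 383.
Repeated squaring: 143^2≡150, 143^4≡286, 143^8≡217, 143^16≡363, 143^32≡17, 143^64≡289 (mod 383).
143^96 = 143^(64+32) ≡ 317 (mod 383).
Check: 317² = 100489 ≡ 143 (mod 383). The two roots are 66 and 317.

66, 317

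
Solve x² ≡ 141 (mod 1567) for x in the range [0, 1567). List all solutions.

363, 1204

Since 1567 ≡ 3 (mod 4), a square root of 141 is 141^((1567+1)/4) = 141^392 mod 1567.
Repeated squaring: 141^2≡1077, 141^4≡349, 141^8≡1142, 141^16≡420, 141^32≡896, 141^64≡512, 141^128≡455, 141^256≡181 (mod 1567).
141^392 = 141^(256+128+8) ≡ 1204 (mod 1567).
Check: 1204² = 1449616 ≡ 141 (mod 1567). The two roots are 363 and 1204.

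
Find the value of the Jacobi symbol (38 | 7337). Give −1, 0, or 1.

Pull out 2: since 7337 ≡ 1 (mod 8), (2/7337) = +1.
Reciprocity: 19 ≡ 3 and 7337 ≡ 1 (mod 4), so (19/7337) = +(7337/19).
Reduce top mod 19: now compute (3/19).
Reciprocity: 3 ≡ 3 and 19 ≡ 3 (mod 4), so (3/19) = −(19/3).
Reduce top mod 3: now compute (1/3).
Reached (1/3) = 1. Collecting the sign flips along the way, the symbol is -1.

-1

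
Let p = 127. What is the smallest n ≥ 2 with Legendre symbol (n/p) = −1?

3

(2/127) = +1, so 2 is a residue.
(3/127) = −1, so 3 is the smallest positive non-residue mod 127.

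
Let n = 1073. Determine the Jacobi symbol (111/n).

Reciprocity: 111 ≡ 3 and 1073 ≡ 1 (mod 4), so (111/1073) = +(1073/111).
Reduce top mod 111: now compute (74/111).
Pull out 2: since 111 ≡ 7 (mod 8), (2/111) = +1.
Reciprocity: 37 ≡ 1 and 111 ≡ 3 (mod 4), so (37/111) = +(111/37).
Reduce top mod 37: now compute (0/37).
Top reduces to 0: gcd > 1, so the symbol is 0.

0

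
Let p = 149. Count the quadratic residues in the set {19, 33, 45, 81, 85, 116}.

6

(19/149) = +1 → QR.
(33/149) = +1 → QR.
(45/149) = +1 → QR.
(81/149) = +1 → QR.
(85/149) = +1 → QR.
(116/149) = +1 → QR.
Total quadratic residues among the 6: 6.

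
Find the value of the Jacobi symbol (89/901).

1

Reciprocity: 89 ≡ 1 and 901 ≡ 1 (mod 4), so (89/901) = +(901/89).
Reduce top mod 89: now compute (11/89).
Reciprocity: 11 ≡ 3 and 89 ≡ 1 (mod 4), so (11/89) = +(89/11).
Reduce top mod 11: now compute (1/11).
Reached (1/11) = 1. Collecting the sign flips along the way, the symbol is +1.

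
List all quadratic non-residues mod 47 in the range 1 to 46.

Square k = 1,…,23 (k and 47−k give the same square):
1²=1, 2²=4, 3²=9, 4²=16, 5²=25, 6²=36, 7²≡2, 8²≡17, 9²≡34, 10²≡6, 11²≡27, 12²≡3, 13²≡28, 14²≡8, 15²≡37, 16²≡21, 17²≡7, 18²≡42, 19²≡32, 20²≡24, 21²≡18, 22²≡14, 23²≡12 (mod 47).
The residues are {1, 2, 3, 4, 6, 7, 8, 9, 12, 14, 16, 17, 18, 21, 24, 25, 27, 28, 32, 34, 36, 37, 42}; the non-residues are the remaining 23 nonzero classes.

5 10 11 13 15 19 20 22 23 26 29 30 31 33 35 38 39 40 41 43 44 45 46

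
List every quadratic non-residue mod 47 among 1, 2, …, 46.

Square k = 1,…,23 (k and 47−k give the same square):
1²=1, 2²=4, 3²=9, 4²=16, 5²=25, 6²=36, 7²≡2, 8²≡17, 9²≡34, 10²≡6, 11²≡27, 12²≡3, 13²≡28, 14²≡8, 15²≡37, 16²≡21, 17²≡7, 18²≡42, 19²≡32, 20²≡24, 21²≡18, 22²≡14, 23²≡12 (mod 47).
The residues are {1, 2, 3, 4, 6, 7, 8, 9, 12, 14, 16, 17, 18, 21, 24, 25, 27, 28, 32, 34, 36, 37, 42}; the non-residues are the remaining 23 nonzero classes.

5 10 11 13 15 19 20 22 23 26 29 30 31 33 35 38 39 40 41 43 44 45 46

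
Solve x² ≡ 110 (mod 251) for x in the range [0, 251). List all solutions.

Since 251 ≡ 3 (mod 4), a square root of 110 is 110^((251+1)/4) = 110^63 mod 251.
Repeated squaring: 110^2≡52, 110^4≡194, 110^8≡237, 110^16≡196, 110^32≡13 (mod 251).
110^63 = 110^(32+16+8+4+2+1) ≡ 232 (mod 251).
Check: 232² = 53824 ≡ 110 (mod 251). The two roots are 19 and 232.

19, 232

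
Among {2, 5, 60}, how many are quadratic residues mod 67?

(2/67) = -1 → non-residue.
(5/67) = -1 → non-residue.
(60/67) = +1 → QR.
Total quadratic residues among the 3: 1.

1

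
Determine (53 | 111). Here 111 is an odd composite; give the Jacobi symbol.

-1

Reciprocity: 53 ≡ 1 and 111 ≡ 3 (mod 4), so (53/111) = +(111/53).
Reduce top mod 53: now compute (5/53).
Reciprocity: 5 ≡ 1 and 53 ≡ 1 (mod 4), so (5/53) = +(53/5).
Reduce top mod 5: now compute (3/5).
Reciprocity: 3 ≡ 3 and 5 ≡ 1 (mod 4), so (3/5) = +(5/3).
Reduce top mod 3: now compute (2/3).
Pull out 2: since 3 ≡ 3 (mod 8), (2/3) = -1.
Reached (1/3) = 1. Collecting the sign flips along the way, the symbol is -1.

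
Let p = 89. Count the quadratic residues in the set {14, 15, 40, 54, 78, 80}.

(14/89) = -1 → non-residue.
(15/89) = -1 → non-residue.
(40/89) = +1 → QR.
(54/89) = -1 → non-residue.
(78/89) = +1 → QR.
(80/89) = +1 → QR.
Total quadratic residues among the 6: 3.

3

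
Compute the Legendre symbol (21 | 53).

Euler's criterion: (21/53) ≡ 21^26 (mod 53).
21^2 ≡ 17 (mod 53)
21^4 ≡ 24 (mod 53)
21^8 ≡ 46 (mod 53)
21^16 ≡ 49 (mod 53)
21^26 = 21^(16+8+2) ≡ 52 (mod 53).
Result is 52 ≡ −1, so (21/53) = −1.

-1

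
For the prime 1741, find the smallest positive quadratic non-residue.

2

(2/1741) = −1, so 2 is the smallest positive non-residue mod 1741.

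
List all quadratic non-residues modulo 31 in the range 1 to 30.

3, 6, 11, 12, 13, 15, 17, 21, 22, 23, 24, 26, 27, 29, 30

Square k = 1,…,15 (k and 31−k give the same square):
1²=1, 2²=4, 3²=9, 4²=16, 5²=25, 6²≡5, 7²≡18, 8²≡2, 9²≡19, 10²≡7, 11²≡28, 12²≡20, 13²≡14, 14²≡10, 15²≡8 (mod 31).
The residues are {1, 2, 4, 5, 7, 8, 9, 10, 14, 16, 18, 19, 20, 25, 28}; the non-residues are the remaining 15 nonzero classes.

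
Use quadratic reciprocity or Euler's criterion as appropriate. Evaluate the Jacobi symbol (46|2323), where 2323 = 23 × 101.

Pull out 2: since 2323 ≡ 3 (mod 8), (2/2323) = -1.
Reciprocity: 23 ≡ 3 and 2323 ≡ 3 (mod 4), so (23/2323) = −(2323/23).
Reduce top mod 23: now compute (0/23).
Top reduces to 0: gcd > 1, so the symbol is 0.

0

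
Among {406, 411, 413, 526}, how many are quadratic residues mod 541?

3

(406/541) = +1 → QR.
(411/541) = +1 → QR.
(413/541) = -1 → non-residue.
(526/541) = +1 → QR.
Total quadratic residues among the 4: 3.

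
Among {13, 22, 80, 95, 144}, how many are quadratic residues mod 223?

1

(13/223) = -1 → non-residue.
(22/223) = -1 → non-residue.
(80/223) = -1 → non-residue.
(95/223) = -1 → non-residue.
(144/223) = +1 → QR.
Total quadratic residues among the 5: 1.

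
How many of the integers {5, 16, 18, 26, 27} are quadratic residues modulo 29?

2

(5/29) = +1 → QR.
(16/29) = +1 → QR.
(18/29) = -1 → non-residue.
(26/29) = -1 → non-residue.
(27/29) = -1 → non-residue.
Total quadratic residues among the 5: 2.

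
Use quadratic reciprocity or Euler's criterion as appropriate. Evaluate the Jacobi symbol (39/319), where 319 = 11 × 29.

Reciprocity: 39 ≡ 3 and 319 ≡ 3 (mod 4), so (39/319) = −(319/39).
Reduce top mod 39: now compute (7/39).
Reciprocity: 7 ≡ 3 and 39 ≡ 3 (mod 4), so (7/39) = −(39/7).
Reduce top mod 7: now compute (4/7).
Pull out 2^2: since 7 ≡ 7 (mod 8), (2/7) = +1, so (2/7)^2 = +1.
Reached (1/7) = 1. Collecting the sign flips along the way, the symbol is +1.

1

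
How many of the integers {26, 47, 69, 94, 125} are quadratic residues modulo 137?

1

(26/137) = -1 → non-residue.
(47/137) = -1 → non-residue.
(69/137) = +1 → QR.
(94/137) = -1 → non-residue.
(125/137) = -1 → non-residue.
Total quadratic residues among the 5: 1.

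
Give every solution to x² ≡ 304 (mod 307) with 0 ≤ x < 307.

Since 307 ≡ 3 (mod 4), a square root of 304 is 304^((307+1)/4) = 304^77 mod 307.
Repeated squaring: 304^2≡9, 304^4≡81, 304^8≡114, 304^16≡102, 304^32≡273, 304^64≡235 (mod 307).
304^77 = 304^(64+8+4+1) ≡ 272 (mod 307).
Check: 272² = 73984 ≡ 304 (mod 307). The two roots are 35 and 272.

35, 272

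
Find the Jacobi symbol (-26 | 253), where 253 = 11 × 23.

1

First reduce: -26 ≡ 227 (mod 253).
Reciprocity: 227 ≡ 3 and 253 ≡ 1 (mod 4), so (227/253) = +(253/227).
Reduce top mod 227: now compute (26/227).
Pull out 2: since 227 ≡ 3 (mod 8), (2/227) = -1.
Reciprocity: 13 ≡ 1 and 227 ≡ 3 (mod 4), so (13/227) = +(227/13).
Reduce top mod 13: now compute (6/13).
Pull out 2: since 13 ≡ 5 (mod 8), (2/13) = -1.
Reciprocity: 3 ≡ 3 and 13 ≡ 1 (mod 4), so (3/13) = +(13/3).
Reduce top mod 3: now compute (1/3).
Reached (1/3) = 1. Collecting the sign flips along the way, the symbol is +1.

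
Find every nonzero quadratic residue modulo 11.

1, 3, 4, 5, 9

Square k = 1,…,5 (k and 11−k give the same square):
1²=1, 2²=4, 3²=9, 4²≡5, 5²≡3 (mod 11).
So the quadratic residues mod 11 are {1, 3, 4, 5, 9}.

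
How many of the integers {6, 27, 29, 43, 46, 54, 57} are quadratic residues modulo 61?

3

(6/61) = -1 → non-residue.
(27/61) = +1 → QR.
(29/61) = -1 → non-residue.
(43/61) = -1 → non-residue.
(46/61) = +1 → QR.
(54/61) = -1 → non-residue.
(57/61) = +1 → QR.
Total quadratic residues among the 7: 3.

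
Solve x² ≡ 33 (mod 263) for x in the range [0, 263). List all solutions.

Since 263 ≡ 3 (mod 4), a square root of 33 is 33^((263+1)/4) = 33^66 mod 263.
Repeated squaring: 33^2≡37, 33^4≡54, 33^8≡23, 33^16≡3, 33^32≡9, 33^64≡81 (mod 263).
33^66 = 33^(64+2) ≡ 104 (mod 263).
Check: 104² = 10816 ≡ 33 (mod 263). The two roots are 104 and 159.

104, 159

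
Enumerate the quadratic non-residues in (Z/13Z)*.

2, 5, 6, 7, 8, 11

Square k = 1,…,6 (k and 13−k give the same square):
1²=1, 2²=4, 3²=9, 4²≡3, 5²≡12, 6²≡10 (mod 13).
The residues are {1, 3, 4, 9, 10, 12}; the non-residues are the remaining 6 nonzero classes.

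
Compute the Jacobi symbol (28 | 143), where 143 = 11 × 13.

1

Pull out 2^2: since 143 ≡ 7 (mod 8), (2/143) = +1, so (2/143)^2 = +1.
Reciprocity: 7 ≡ 3 and 143 ≡ 3 (mod 4), so (7/143) = −(143/7).
Reduce top mod 7: now compute (3/7).
Reciprocity: 3 ≡ 3 and 7 ≡ 3 (mod 4), so (3/7) = −(7/3).
Reduce top mod 3: now compute (1/3).
Reached (1/3) = 1. Collecting the sign flips along the way, the symbol is +1.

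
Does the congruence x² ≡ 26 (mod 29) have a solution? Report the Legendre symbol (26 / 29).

Euler's criterion: (26/29) ≡ 26^14 (mod 29).
26^2 ≡ 9 (mod 29)
26^4 ≡ 23 (mod 29)
26^8 ≡ 7 (mod 29)
26^14 = 26^(8+4+2) ≡ 28 (mod 29).
Result is 28 ≡ −1, so (26/29) = −1.

-1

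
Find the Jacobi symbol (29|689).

1

Reciprocity: 29 ≡ 1 and 689 ≡ 1 (mod 4), so (29/689) = +(689/29).
Reduce top mod 29: now compute (22/29).
Pull out 2: since 29 ≡ 5 (mod 8), (2/29) = -1.
Reciprocity: 11 ≡ 3 and 29 ≡ 1 (mod 4), so (11/29) = +(29/11).
Reduce top mod 11: now compute (7/11).
Reciprocity: 7 ≡ 3 and 11 ≡ 3 (mod 4), so (7/11) = −(11/7).
Reduce top mod 7: now compute (4/7).
Pull out 2^2: since 7 ≡ 7 (mod 8), (2/7) = +1, so (2/7)^2 = +1.
Reached (1/7) = 1. Collecting the sign flips along the way, the symbol is +1.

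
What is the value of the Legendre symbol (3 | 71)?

Reciprocity: 3 ≡ 3 and 71 ≡ 3 (mod 4), so (3/71) = −(71/3).
Reduce top mod 3: now compute (2/3).
Pull out 2: since 3 ≡ 3 (mod 8), (2/3) = -1.
Reached (1/3) = 1. Collecting the sign flips along the way, the symbol is +1.

1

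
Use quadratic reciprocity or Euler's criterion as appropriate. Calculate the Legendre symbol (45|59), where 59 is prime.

1

Reciprocity: 45 ≡ 1 and 59 ≡ 3 (mod 4), so (45/59) = +(59/45).
Reduce top mod 45: now compute (14/45).
Pull out 2: since 45 ≡ 5 (mod 8), (2/45) = -1.
Reciprocity: 7 ≡ 3 and 45 ≡ 1 (mod 4), so (7/45) = +(45/7).
Reduce top mod 7: now compute (3/7).
Reciprocity: 3 ≡ 3 and 7 ≡ 3 (mod 4), so (3/7) = −(7/3).
Reduce top mod 3: now compute (1/3).
Reached (1/3) = 1. Collecting the sign flips along the way, the symbol is +1.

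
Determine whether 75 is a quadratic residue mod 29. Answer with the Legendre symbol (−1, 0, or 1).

-1

First reduce: 75 ≡ 17 (mod 29).
Reciprocity: 17 ≡ 1 and 29 ≡ 1 (mod 4), so (17/29) = +(29/17).
Reduce top mod 17: now compute (12/17).
Pull out 2^2: since 17 ≡ 1 (mod 8), (2/17) = +1, so (2/17)^2 = +1.
Reciprocity: 3 ≡ 3 and 17 ≡ 1 (mod 4), so (3/17) = +(17/3).
Reduce top mod 3: now compute (2/3).
Pull out 2: since 3 ≡ 3 (mod 8), (2/3) = -1.
Reached (1/3) = 1. Collecting the sign flips along the way, the symbol is -1.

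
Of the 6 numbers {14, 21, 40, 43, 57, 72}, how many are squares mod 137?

(14/137) = +1 → QR.
(21/137) = -1 → non-residue.
(40/137) = -1 → non-residue.
(43/137) = -1 → non-residue.
(57/137) = -1 → non-residue.
(72/137) = +1 → QR.
Total quadratic residues among the 6: 2.

2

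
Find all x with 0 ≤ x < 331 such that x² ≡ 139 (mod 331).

158, 173

Since 331 ≡ 3 (mod 4), a square root of 139 is 139^((331+1)/4) = 139^83 mod 331.
Repeated squaring: 139^2≡123, 139^4≡234, 139^8≡141, 139^16≡21, 139^32≡110, 139^64≡184 (mod 331).
139^83 = 139^(64+16+2+1) ≡ 173 (mod 331).
Check: 173² = 29929 ≡ 139 (mod 331). The two roots are 158 and 173.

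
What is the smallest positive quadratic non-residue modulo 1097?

3

(2/1097) = +1, so 2 is a residue.
(3/1097) = −1, so 3 is the smallest positive non-residue mod 1097.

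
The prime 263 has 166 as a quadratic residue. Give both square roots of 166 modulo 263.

Since 263 ≡ 3 (mod 4), a square root of 166 is 166^((263+1)/4) = 166^66 mod 263.
Repeated squaring: 166^2≡204, 166^4≡62, 166^8≡162, 166^16≡207, 166^32≡243, 166^64≡137 (mod 263).
166^66 = 166^(64+2) ≡ 70 (mod 263).
Check: 70² = 4900 ≡ 166 (mod 263). The two roots are 70 and 193.

70, 193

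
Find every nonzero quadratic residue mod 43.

1,4,6,9,10,11,13,14,15,16,17,21,23,24,25,31,35,36,38,40,41

Square k = 1,…,21 (k and 43−k give the same square):
1²=1, 2²=4, 3²=9, 4²=16, 5²=25, 6²=36, 7²≡6, 8²≡21, 9²≡38, 10²≡14, 11²≡35, 12²≡15, 13²≡40, 14²≡24, 15²≡10, 16²≡41, 17²≡31, 18²≡23, 19²≡17, 20²≡13, 21²≡11 (mod 43).
So the quadratic residues mod 43 are {1, 4, 6, 9, 10, 11, 13, 14, 15, 16, 17, 21, 23, 24, 25, 31, 35, 36, 38, 40, 41}.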